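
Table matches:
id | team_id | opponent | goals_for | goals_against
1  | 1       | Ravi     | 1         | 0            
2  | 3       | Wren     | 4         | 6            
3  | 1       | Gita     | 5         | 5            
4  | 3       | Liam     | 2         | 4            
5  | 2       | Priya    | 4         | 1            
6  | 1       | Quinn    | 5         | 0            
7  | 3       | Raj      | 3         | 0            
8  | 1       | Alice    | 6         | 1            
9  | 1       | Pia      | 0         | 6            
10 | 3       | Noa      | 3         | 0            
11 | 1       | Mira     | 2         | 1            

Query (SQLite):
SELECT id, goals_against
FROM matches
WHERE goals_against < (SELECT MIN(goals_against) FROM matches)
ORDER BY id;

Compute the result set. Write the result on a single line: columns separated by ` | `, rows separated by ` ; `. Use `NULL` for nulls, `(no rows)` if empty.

(no rows)

Scalar subquery: MIN(goals_against) over all matches rows = 0.
Keep rows where goals_against < that value.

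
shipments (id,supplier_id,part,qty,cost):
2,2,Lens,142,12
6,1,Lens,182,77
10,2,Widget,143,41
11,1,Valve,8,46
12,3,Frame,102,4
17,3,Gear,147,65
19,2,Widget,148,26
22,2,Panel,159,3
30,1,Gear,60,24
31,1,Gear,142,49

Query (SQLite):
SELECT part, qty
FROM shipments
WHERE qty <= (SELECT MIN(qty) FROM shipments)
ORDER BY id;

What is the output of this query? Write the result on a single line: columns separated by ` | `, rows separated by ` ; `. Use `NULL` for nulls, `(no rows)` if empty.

Scalar subquery: MIN(qty) over all shipments rows = 8.
Keep rows where qty <= that value.

Valve | 8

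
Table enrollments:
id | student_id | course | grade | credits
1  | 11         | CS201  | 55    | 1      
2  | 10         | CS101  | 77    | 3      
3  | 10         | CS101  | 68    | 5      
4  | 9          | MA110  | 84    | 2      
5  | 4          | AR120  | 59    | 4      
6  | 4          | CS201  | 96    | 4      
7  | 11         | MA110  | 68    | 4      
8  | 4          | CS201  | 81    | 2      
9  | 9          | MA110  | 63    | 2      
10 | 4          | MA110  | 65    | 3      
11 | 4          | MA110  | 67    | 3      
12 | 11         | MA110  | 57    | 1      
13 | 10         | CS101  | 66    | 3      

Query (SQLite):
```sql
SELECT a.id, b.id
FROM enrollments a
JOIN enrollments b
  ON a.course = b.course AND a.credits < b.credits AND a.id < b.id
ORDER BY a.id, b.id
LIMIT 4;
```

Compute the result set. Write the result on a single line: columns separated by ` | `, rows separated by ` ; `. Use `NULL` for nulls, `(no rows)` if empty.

1 | 6 ; 1 | 8 ; 2 | 3 ; 4 | 7

Pairs (a,b) with same course, a.credits < b.credits, a.id < b.id.
course groups: AR120:{5} CS101:{2,3,13} CS201:{1,6,8} MA110:{4,7,9,10,11,12}
Ordered by (a.id, b.id); first 4.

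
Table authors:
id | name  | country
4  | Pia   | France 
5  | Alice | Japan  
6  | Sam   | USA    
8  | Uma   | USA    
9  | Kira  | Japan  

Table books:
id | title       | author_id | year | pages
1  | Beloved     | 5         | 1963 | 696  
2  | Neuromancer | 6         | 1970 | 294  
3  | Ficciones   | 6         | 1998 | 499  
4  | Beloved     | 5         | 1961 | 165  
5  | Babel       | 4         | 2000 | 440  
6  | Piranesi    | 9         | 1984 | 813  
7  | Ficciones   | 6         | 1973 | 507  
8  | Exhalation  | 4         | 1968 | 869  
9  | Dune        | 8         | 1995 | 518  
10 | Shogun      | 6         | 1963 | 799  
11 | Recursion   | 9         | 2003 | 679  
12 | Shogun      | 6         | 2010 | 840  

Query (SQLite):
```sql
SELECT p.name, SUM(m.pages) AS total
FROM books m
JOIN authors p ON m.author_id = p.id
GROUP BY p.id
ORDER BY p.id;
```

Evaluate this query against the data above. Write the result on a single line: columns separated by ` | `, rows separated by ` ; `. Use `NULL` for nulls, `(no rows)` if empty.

Join each books row to its authors via author_id.
Group joined rows by authors.id; compute SUM(m.pages) per group.
  4: ids {5, 8} → SUM(m.pages)=1309
  5: ids {1, 4} → SUM(m.pages)=861
  6: ids {2, 3, 7, 10, 12} → SUM(m.pages)=2939
  8: ids {9} → SUM(m.pages)=518
  9: ids {6, 11} → SUM(m.pages)=1492

Pia | 1309 ; Alice | 861 ; Sam | 2939 ; Uma | 518 ; Kira | 1492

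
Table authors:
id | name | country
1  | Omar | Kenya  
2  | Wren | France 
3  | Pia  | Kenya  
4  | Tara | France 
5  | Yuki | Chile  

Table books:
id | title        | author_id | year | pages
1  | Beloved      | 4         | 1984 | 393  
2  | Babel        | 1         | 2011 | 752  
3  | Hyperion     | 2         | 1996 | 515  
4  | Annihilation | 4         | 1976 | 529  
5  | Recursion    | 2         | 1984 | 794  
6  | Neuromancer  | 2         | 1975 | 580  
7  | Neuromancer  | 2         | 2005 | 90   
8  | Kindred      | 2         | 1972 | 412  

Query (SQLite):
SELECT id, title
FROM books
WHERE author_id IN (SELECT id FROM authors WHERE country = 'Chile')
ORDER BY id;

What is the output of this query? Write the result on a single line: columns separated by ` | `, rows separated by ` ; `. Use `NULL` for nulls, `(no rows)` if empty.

(no rows)

Inner query: authors.id where country = 'Chile'.
Outer: keep books rows whose author_id is in that set.
Inner query → {5}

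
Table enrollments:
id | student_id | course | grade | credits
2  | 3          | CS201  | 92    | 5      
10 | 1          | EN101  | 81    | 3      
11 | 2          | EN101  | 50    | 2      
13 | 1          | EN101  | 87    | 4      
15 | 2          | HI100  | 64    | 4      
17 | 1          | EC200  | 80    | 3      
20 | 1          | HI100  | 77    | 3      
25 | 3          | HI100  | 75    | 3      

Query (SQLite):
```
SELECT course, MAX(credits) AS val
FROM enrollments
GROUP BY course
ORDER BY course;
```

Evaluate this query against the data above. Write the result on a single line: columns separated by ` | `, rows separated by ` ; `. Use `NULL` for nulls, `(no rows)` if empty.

Partition enrollments by course; compute MAX(credits) within each group.
  CS201: ids {2} → MAX(credits)=5
  EC200: ids {17} → MAX(credits)=3
  EN101: ids {10, 11, 13} → MAX(credits)=4
  HI100: ids {15, 20, 25} → MAX(credits)=4

CS201 | 5 ; EC200 | 3 ; EN101 | 4 ; HI100 | 4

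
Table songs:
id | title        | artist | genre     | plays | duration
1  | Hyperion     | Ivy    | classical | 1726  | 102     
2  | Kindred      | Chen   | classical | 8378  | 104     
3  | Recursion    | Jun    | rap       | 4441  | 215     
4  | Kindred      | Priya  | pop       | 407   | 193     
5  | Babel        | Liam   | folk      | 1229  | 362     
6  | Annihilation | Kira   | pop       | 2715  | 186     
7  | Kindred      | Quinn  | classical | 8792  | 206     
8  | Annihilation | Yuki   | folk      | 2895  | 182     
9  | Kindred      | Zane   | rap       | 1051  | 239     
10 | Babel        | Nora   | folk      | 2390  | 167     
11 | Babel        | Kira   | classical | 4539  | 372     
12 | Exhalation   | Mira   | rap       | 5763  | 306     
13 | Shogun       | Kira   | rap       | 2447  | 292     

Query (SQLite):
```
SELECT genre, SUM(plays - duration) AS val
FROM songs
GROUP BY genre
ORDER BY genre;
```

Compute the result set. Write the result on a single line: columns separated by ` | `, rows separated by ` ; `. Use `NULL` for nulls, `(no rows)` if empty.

For each row compute plays - duration.
Group by genre; take SUM of the expression per group.
  classical: ids {1, 2, 7, 11} → SUM(plays - duration)=22651
  folk: ids {5, 8, 10} → SUM(plays - duration)=5803
  pop: ids {4, 6} → SUM(plays - duration)=2743
  rap: ids {3, 9, 12, 13} → SUM(plays - duration)=12650

classical | 22651 ; folk | 5803 ; pop | 2743 ; rap | 12650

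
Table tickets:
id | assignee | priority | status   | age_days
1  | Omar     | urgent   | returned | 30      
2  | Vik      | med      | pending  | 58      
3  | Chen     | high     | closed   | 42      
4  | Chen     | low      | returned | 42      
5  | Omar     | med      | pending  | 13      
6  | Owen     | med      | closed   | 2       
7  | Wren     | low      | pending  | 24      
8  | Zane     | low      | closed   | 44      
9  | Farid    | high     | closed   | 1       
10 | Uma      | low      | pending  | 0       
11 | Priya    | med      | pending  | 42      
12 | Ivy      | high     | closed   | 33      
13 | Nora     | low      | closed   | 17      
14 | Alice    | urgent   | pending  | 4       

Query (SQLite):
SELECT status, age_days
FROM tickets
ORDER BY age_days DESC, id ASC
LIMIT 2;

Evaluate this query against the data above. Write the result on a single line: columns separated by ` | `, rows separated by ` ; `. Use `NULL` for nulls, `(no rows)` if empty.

pending | 58 ; closed | 44

Sort by age_days desc, tiebreak id asc: (58, id=2), (44, id=8), (42, id=3), (42, id=4), (42, id=11) …. Take first 2.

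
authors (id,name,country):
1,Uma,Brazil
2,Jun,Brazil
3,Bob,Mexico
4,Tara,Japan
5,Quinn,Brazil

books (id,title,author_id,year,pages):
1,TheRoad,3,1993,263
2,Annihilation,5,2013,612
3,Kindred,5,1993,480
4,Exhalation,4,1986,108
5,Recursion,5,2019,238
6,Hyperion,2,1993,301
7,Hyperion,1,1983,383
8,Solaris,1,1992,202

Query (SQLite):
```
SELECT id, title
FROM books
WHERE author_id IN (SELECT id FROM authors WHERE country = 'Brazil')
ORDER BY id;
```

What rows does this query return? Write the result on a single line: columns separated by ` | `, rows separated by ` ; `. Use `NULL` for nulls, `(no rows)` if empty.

2 | Annihilation ; 3 | Kindred ; 5 | Recursion ; 6 | Hyperion ; 7 | Hyperion ; 8 | Solaris

Inner query: authors.id where country = 'Brazil'.
Outer: keep books rows whose author_id is in that set.
Inner query → {1, 2, 5}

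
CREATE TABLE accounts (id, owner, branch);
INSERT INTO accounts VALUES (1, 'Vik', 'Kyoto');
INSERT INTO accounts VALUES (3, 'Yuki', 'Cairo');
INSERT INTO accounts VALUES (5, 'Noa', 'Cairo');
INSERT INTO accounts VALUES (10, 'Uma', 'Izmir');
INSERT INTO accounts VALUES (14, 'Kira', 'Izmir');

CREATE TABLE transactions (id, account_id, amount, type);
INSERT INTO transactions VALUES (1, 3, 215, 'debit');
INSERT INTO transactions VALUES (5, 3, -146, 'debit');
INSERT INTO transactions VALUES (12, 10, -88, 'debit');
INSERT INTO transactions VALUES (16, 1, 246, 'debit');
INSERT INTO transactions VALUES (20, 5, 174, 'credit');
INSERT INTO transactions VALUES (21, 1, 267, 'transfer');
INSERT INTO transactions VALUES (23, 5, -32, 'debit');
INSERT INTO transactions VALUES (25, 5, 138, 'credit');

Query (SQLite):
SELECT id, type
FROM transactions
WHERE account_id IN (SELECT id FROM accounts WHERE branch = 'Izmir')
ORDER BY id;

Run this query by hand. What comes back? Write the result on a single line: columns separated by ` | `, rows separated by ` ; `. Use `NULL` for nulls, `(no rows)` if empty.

Inner query: accounts.id where branch = 'Izmir'.
Outer: keep transactions rows whose account_id is in that set.
Inner query → {10, 14}

12 | debit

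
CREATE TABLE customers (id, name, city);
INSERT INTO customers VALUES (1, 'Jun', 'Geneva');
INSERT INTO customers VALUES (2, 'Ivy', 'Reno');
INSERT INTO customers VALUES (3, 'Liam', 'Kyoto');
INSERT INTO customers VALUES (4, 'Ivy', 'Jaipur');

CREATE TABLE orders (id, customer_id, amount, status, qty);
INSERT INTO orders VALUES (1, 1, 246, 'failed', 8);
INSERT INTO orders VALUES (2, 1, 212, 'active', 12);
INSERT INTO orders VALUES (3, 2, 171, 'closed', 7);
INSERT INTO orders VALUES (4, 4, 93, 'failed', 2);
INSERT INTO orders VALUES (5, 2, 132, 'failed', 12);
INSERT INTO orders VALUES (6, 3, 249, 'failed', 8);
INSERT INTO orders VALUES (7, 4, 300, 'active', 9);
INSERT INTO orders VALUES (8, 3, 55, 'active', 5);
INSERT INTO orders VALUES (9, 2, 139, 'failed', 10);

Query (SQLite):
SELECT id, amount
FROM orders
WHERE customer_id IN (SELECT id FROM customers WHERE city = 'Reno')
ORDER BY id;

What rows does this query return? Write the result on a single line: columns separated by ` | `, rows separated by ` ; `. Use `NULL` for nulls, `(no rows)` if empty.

3 | 171 ; 5 | 132 ; 9 | 139

Inner query: customers.id where city = 'Reno'.
Outer: keep orders rows whose customer_id is in that set.
Inner query → {2}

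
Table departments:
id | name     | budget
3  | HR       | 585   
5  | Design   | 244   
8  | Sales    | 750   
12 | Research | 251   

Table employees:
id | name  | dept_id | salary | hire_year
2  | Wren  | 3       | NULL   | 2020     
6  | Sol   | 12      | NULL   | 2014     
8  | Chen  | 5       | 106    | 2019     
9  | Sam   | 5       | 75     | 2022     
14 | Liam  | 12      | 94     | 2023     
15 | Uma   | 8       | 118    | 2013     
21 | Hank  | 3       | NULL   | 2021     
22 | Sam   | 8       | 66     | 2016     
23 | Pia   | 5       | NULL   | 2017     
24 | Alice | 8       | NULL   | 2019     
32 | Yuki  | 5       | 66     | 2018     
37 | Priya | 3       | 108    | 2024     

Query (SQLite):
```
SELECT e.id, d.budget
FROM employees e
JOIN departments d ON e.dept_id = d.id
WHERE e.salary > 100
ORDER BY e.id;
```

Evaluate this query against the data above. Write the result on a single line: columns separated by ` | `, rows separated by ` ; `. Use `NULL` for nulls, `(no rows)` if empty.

8 | 244 ; 15 | 750 ; 37 | 585

Each employees row matches the departments row where dept_id = departments.id.
Then keep rows with e.salary > 100.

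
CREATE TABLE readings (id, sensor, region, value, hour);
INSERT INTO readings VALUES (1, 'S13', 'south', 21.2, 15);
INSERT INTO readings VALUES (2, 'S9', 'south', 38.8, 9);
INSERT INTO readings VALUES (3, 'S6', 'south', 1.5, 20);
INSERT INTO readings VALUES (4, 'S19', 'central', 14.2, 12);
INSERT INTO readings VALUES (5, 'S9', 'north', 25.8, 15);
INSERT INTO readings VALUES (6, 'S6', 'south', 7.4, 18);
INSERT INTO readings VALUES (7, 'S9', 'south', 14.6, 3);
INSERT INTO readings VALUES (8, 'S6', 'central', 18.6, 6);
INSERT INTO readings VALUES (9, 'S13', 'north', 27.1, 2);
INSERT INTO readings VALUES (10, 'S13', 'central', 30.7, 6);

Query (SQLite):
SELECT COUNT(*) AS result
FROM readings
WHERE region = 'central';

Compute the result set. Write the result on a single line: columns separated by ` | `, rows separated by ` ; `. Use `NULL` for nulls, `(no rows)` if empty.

3

Rows where region='central' → value values: [14.2, 18.6, 30.7].
COUNT(*) counts rows → 3.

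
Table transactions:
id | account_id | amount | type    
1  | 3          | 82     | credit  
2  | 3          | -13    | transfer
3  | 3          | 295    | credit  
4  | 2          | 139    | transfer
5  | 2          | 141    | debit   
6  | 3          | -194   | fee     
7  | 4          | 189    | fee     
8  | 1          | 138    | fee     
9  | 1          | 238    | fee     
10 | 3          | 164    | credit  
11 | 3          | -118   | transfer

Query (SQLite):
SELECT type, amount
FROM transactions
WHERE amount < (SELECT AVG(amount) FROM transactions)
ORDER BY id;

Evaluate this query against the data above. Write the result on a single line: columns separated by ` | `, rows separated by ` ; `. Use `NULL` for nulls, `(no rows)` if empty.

credit | 82 ; transfer | -13 ; fee | -194 ; transfer | -118

Scalar subquery: AVG(amount) over all transactions rows = 96.454545 (≈; comparison uses full precision).
Keep rows where amount < that value.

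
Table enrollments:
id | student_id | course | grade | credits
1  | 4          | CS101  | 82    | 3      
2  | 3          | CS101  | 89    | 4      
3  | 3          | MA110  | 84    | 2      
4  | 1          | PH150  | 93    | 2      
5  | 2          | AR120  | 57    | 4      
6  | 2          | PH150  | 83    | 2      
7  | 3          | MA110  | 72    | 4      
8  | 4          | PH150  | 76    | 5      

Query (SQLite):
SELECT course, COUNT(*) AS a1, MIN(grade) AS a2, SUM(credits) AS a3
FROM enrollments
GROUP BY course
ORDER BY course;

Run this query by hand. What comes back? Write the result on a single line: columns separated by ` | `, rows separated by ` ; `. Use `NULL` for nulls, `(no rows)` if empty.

Group enrollments by course.
Per group compute: COUNT(*), MIN(grade), SUM(credits).
  AR120: ids {5} → COUNT(*)=1, MIN(grade)=57, SUM(credits)=4
  CS101: ids {1, 2} → COUNT(*)=2, MIN(grade)=82, SUM(credits)=7
  MA110: ids {3, 7} → COUNT(*)=2, MIN(grade)=72, SUM(credits)=6
  PH150: ids {4, 6, 8} → COUNT(*)=3, MIN(grade)=76, SUM(credits)=9

AR120 | 1 | 57 | 4 ; CS101 | 2 | 82 | 7 ; MA110 | 2 | 72 | 6 ; PH150 | 3 | 76 | 9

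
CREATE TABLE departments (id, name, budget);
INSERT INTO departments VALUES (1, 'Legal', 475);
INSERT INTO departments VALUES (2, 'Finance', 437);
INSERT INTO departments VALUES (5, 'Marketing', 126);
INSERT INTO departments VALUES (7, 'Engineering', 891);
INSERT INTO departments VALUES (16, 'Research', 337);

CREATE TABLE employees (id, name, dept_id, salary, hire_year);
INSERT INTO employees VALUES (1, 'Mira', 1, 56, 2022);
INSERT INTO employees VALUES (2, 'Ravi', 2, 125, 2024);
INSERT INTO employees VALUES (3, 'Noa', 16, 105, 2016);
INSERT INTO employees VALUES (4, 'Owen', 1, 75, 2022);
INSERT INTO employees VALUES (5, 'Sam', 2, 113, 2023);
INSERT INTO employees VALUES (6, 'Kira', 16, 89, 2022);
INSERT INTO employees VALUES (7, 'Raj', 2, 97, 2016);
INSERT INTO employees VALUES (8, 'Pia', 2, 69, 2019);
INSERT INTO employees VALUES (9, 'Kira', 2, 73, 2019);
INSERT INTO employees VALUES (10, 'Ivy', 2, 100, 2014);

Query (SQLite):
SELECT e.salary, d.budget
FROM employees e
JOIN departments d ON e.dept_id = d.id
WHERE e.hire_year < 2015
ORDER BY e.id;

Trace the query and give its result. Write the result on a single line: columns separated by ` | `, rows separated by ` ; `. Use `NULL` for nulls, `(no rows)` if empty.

Each employees row matches the departments row where dept_id = departments.id.
Then keep rows with e.hire_year < 2015.

100 | 437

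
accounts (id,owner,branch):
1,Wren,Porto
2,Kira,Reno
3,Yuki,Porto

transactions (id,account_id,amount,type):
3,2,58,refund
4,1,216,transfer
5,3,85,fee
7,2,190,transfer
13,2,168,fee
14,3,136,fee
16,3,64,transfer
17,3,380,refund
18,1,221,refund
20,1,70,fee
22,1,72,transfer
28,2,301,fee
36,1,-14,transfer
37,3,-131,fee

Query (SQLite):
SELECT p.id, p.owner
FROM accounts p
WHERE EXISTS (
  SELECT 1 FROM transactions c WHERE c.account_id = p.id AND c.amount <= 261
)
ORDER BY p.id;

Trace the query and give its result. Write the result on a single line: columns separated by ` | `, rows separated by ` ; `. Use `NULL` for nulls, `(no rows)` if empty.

For each accounts row, check whether any transactions with matching account_id has amount <= 261.
Keep rows where that is true.

1 | Wren ; 2 | Kira ; 3 | Yuki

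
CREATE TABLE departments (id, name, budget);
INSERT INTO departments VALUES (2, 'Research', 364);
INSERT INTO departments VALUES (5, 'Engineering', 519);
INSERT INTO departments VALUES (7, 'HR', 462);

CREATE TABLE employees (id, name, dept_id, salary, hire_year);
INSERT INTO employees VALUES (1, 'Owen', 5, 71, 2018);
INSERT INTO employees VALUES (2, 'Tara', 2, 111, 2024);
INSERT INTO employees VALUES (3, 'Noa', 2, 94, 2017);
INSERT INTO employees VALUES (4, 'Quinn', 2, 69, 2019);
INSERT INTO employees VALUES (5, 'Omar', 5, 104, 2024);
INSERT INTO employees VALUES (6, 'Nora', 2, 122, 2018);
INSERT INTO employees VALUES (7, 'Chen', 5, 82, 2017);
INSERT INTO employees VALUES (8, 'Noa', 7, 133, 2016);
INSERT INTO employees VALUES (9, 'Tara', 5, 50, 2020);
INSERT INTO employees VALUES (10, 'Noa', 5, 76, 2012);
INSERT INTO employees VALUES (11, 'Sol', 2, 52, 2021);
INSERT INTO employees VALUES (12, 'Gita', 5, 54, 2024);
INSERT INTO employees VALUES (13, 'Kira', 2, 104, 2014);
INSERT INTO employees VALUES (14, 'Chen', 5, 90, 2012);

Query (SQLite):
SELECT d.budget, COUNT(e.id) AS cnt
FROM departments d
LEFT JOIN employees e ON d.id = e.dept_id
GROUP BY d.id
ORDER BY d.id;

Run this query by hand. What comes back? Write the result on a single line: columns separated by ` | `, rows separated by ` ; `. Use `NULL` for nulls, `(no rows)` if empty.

364 | 6 ; 519 | 7 ; 462 | 1

LEFT JOIN keeps every departments row; unmatched ones get NULL for employees columns.
Group by departments.id and compute COUNT(e.id). COUNT(col) of an all-NULL group is 0.
  2: ids {2, 3, 4, 6, 11, 13} → COUNT(e.id)=6
  5: ids {1, 5, 7, 9, 10, 12, 14} → COUNT(e.id)=7
  7: ids {8} → COUNT(e.id)=1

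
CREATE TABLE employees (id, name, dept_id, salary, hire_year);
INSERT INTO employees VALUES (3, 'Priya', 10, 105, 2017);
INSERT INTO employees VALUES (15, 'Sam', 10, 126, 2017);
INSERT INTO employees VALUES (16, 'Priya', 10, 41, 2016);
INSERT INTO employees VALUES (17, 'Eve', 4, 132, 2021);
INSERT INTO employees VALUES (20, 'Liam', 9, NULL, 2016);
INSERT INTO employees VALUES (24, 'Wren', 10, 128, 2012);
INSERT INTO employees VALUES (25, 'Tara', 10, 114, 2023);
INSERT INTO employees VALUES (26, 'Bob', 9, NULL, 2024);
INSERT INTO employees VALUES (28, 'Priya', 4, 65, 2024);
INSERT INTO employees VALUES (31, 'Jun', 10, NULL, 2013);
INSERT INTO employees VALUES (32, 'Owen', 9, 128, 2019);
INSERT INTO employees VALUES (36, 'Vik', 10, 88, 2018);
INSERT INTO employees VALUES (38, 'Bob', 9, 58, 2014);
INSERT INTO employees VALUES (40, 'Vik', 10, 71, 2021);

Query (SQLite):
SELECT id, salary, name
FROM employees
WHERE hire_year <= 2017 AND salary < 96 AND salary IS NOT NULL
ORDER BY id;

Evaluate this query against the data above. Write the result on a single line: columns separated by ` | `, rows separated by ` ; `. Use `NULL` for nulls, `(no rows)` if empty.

hire_year <= 2017: ids {3, 15, 16, 20, 24, 31, 38}
salary < 96: ids {16, 28, 36, 38, 40}
salary IS NOT NULL: ids {3, 15, 16, 17, 24, 25, 28, 32, 36, 38, 40}
Combine with AND.

16 | 41 | Priya ; 38 | 58 | Bob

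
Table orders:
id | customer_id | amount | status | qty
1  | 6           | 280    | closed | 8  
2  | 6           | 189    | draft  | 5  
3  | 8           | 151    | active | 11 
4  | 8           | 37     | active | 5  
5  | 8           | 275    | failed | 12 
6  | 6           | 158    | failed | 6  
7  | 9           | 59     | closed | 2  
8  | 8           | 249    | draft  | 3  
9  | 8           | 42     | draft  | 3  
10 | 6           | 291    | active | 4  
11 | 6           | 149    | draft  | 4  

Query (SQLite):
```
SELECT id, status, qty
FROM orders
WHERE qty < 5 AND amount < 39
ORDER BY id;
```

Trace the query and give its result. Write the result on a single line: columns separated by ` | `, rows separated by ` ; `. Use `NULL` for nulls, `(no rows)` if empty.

qty < 5: ids {7, 8, 9, 10, 11}
amount < 39: ids {4}
Combine with AND.

(no rows)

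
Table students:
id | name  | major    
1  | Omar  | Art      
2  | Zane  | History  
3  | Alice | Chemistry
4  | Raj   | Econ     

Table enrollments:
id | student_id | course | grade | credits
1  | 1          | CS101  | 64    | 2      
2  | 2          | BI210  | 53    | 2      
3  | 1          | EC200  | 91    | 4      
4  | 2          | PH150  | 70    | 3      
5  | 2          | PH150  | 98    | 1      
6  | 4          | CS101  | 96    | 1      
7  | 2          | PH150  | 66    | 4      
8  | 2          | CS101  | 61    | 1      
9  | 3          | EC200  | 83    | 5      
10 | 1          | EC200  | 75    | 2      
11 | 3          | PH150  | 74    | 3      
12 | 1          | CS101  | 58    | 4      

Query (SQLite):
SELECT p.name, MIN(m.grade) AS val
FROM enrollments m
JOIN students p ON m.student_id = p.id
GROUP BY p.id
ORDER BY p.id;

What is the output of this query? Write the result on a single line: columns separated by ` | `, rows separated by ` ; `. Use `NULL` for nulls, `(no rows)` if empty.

Join each enrollments row to its students via student_id.
Group joined rows by students.id; compute MIN(m.grade) per group.
  1: ids {1, 3, 10, 12} → MIN(m.grade)=58
  2: ids {2, 4, 5, 7, 8} → MIN(m.grade)=53
  3: ids {9, 11} → MIN(m.grade)=74
  4: ids {6} → MIN(m.grade)=96

Omar | 58 ; Zane | 53 ; Alice | 74 ; Raj | 96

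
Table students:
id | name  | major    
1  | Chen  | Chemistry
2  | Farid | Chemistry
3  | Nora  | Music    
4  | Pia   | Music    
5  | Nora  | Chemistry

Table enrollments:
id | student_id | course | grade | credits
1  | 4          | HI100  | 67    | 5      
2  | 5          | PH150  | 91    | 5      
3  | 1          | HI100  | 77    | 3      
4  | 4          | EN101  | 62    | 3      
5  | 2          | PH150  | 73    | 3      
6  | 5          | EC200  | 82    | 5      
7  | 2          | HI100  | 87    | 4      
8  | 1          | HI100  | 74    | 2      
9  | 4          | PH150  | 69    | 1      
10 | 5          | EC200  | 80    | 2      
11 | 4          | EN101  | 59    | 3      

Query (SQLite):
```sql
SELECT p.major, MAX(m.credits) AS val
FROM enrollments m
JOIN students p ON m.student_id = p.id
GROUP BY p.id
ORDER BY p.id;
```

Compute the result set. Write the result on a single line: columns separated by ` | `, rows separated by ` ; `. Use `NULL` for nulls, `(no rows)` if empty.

Chemistry | 3 ; Chemistry | 4 ; Music | 5 ; Chemistry | 5

Join each enrollments row to its students via student_id.
Group joined rows by students.id; compute MAX(m.credits) per group.
  1: ids {3, 8} → MAX(m.credits)=3
  2: ids {5, 7} → MAX(m.credits)=4
  4: ids {1, 4, 9, 11} → MAX(m.credits)=5
  5: ids {2, 6, 10} → MAX(m.credits)=5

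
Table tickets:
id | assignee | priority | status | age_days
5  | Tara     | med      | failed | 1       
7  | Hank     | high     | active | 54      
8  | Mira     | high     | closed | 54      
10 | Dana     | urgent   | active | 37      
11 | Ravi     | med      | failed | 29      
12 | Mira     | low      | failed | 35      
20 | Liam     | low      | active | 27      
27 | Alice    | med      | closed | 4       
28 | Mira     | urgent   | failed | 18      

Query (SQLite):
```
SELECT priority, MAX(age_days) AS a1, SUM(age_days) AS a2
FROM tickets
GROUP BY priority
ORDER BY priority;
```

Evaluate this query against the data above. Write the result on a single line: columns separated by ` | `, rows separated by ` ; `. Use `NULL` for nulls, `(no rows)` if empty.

Group tickets by priority.
Per group compute: MAX(age_days), SUM(age_days).
  high: ids {7, 8} → MAX(age_days)=54, SUM(age_days)=108
  low: ids {12, 20} → MAX(age_days)=35, SUM(age_days)=62
  med: ids {5, 11, 27} → MAX(age_days)=29, SUM(age_days)=34
  urgent: ids {10, 28} → MAX(age_days)=37, SUM(age_days)=55

high | 54 | 108 ; low | 35 | 62 ; med | 29 | 34 ; urgent | 37 | 55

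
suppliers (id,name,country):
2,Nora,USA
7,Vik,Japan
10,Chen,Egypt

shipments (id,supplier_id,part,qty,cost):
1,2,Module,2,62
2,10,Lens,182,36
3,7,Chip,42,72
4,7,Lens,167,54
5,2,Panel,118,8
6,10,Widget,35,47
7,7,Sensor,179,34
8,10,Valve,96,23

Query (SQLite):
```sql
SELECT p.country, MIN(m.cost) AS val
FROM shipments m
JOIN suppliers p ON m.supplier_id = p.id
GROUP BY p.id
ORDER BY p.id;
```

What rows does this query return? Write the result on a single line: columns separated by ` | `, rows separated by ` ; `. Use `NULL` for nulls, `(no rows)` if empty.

USA | 8 ; Japan | 34 ; Egypt | 23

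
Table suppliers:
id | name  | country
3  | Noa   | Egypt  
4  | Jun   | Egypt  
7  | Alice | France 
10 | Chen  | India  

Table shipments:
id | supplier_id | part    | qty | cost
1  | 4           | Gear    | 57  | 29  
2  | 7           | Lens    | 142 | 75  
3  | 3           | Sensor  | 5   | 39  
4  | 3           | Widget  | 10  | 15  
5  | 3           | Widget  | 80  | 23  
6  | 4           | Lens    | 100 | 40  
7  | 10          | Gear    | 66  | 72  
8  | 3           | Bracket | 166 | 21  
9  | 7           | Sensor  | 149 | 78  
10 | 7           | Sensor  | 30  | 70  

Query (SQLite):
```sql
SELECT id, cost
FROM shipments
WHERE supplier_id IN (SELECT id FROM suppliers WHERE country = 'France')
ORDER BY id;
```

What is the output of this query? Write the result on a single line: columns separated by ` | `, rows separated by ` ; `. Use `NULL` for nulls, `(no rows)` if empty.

Inner query: suppliers.id where country = 'France'.
Outer: keep shipments rows whose supplier_id is in that set.
Inner query → {7}

2 | 75 ; 9 | 78 ; 10 | 70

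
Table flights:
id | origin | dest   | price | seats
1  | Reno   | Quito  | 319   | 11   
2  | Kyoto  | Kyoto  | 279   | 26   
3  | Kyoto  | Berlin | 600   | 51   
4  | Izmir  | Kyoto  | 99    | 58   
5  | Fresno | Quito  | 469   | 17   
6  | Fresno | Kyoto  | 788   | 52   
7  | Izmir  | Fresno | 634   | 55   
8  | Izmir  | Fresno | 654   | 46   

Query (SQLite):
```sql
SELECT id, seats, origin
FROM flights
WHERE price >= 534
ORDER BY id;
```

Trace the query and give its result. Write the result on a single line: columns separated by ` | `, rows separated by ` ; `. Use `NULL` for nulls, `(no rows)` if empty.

price >= 534: ids {3, 6, 7, 8}

3 | 51 | Kyoto ; 6 | 52 | Fresno ; 7 | 55 | Izmir ; 8 | 46 | Izmir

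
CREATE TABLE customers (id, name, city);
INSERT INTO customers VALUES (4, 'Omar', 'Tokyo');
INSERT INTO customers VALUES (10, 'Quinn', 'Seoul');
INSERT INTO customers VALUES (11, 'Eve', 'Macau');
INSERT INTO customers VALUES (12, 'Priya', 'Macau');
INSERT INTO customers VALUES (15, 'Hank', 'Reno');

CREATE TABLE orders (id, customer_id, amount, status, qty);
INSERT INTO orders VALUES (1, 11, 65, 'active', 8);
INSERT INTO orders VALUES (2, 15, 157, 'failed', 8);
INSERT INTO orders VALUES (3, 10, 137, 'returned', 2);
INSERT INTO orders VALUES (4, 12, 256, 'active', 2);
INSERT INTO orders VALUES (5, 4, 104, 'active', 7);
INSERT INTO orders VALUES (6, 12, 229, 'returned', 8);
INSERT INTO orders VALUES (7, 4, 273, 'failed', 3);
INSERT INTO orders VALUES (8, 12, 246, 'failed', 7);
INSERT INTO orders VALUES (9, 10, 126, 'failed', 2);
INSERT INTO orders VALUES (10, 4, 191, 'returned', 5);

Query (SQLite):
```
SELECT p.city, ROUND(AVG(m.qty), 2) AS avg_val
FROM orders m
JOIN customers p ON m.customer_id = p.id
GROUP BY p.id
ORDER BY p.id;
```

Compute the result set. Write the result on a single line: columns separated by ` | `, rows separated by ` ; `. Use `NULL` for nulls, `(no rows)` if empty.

Join each orders row to its customers via customer_id.
Group joined rows by customers.id; compute ROUND(AVG(m.qty), 2) per group.
  4: ids {5, 7, 10} → ROUND(AVG(m.qty), 2)=5
  10: ids {3, 9} → ROUND(AVG(m.qty), 2)=2
  11: ids {1} → ROUND(AVG(m.qty), 2)=8
  12: ids {4, 6, 8} → ROUND(AVG(m.qty), 2)=5.67
  15: ids {2} → ROUND(AVG(m.qty), 2)=8

Tokyo | 5 ; Seoul | 2 ; Macau | 8 ; Macau | 5.67 ; Reno | 8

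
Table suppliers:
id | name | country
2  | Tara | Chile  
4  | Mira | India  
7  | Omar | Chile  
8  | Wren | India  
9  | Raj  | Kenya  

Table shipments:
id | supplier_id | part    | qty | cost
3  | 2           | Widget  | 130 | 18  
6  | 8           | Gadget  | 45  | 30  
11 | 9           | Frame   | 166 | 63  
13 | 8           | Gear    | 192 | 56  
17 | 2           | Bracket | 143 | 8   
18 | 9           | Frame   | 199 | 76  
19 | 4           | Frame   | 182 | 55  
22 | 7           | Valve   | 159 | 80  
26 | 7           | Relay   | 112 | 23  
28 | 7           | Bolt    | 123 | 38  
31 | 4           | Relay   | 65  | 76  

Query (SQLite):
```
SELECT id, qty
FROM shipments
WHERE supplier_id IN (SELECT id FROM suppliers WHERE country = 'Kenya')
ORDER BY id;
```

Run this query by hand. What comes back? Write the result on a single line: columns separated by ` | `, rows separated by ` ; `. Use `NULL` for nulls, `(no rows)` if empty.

11 | 166 ; 18 | 199

Inner query: suppliers.id where country = 'Kenya'.
Outer: keep shipments rows whose supplier_id is in that set.
Inner query → {9}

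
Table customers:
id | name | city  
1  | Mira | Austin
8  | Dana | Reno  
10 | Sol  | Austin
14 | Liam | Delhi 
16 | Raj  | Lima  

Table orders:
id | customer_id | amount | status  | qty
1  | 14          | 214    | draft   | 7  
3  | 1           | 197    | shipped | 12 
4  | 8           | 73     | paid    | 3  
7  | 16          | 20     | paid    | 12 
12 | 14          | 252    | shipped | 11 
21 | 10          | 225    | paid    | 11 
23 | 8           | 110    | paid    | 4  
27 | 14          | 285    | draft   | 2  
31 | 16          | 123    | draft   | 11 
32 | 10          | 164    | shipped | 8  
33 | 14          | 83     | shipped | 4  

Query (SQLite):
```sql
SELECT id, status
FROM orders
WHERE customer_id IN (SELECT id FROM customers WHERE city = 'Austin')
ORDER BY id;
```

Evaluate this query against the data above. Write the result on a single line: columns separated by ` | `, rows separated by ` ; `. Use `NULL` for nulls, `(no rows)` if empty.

3 | shipped ; 21 | paid ; 32 | shipped

Inner query: customers.id where city = 'Austin'.
Outer: keep orders rows whose customer_id is in that set.
Inner query → {1, 10}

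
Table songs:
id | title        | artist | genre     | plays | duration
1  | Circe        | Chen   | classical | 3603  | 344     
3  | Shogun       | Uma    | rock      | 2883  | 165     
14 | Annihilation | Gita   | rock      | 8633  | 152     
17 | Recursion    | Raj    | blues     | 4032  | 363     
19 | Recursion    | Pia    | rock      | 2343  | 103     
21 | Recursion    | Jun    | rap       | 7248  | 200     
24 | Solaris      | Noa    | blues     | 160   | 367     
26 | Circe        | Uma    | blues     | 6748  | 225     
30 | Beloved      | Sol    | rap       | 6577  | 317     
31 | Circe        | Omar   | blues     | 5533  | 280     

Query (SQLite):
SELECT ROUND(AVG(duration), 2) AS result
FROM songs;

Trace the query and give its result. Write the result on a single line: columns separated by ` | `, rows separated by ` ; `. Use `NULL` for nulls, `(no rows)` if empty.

All duration values: [344, 165, 152, 363, 103, 200, 367, 225, 317, 280].
AVG = 2516 / 10 (rounded to 2 dp).

251.6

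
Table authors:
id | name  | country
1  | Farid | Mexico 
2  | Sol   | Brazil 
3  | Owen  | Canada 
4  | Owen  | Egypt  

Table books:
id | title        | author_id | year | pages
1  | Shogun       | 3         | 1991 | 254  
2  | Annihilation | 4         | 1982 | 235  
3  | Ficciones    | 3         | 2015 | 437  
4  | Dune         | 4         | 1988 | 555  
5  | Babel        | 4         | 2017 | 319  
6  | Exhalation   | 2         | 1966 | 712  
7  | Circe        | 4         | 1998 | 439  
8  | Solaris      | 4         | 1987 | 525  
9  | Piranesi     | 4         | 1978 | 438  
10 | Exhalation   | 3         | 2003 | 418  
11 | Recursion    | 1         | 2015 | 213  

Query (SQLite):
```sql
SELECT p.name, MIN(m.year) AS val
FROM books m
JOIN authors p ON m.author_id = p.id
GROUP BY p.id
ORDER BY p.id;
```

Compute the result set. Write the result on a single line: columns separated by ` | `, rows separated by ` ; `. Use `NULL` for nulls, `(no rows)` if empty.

Farid | 2015 ; Sol | 1966 ; Owen | 1991 ; Owen | 1978

Join each books row to its authors via author_id.
Group joined rows by authors.id; compute MIN(m.year) per group.
  1: ids {11} → MIN(m.year)=2015
  2: ids {6} → MIN(m.year)=1966
  3: ids {1, 3, 10} → MIN(m.year)=1991
  4: ids {2, 4, 5, 7, 8, 9} → MIN(m.year)=1978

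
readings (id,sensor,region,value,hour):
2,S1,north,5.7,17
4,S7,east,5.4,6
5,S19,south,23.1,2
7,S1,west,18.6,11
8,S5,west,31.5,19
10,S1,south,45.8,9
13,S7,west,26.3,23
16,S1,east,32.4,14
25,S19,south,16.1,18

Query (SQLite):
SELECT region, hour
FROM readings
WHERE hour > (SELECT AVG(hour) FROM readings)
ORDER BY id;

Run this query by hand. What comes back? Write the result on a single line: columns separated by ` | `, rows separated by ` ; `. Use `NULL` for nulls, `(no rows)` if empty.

north | 17 ; west | 19 ; west | 23 ; east | 14 ; south | 18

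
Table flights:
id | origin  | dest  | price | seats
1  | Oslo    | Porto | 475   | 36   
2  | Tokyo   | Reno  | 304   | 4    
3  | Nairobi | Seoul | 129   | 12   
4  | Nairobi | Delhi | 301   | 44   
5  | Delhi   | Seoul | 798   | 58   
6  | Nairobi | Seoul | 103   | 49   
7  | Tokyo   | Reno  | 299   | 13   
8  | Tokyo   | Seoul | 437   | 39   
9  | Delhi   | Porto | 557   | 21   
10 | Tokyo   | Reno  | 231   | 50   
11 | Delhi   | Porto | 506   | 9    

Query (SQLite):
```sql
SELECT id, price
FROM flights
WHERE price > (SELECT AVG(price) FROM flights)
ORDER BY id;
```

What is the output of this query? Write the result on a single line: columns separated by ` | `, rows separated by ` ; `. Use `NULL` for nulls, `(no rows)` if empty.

1 | 475 ; 5 | 798 ; 8 | 437 ; 9 | 557 ; 11 | 506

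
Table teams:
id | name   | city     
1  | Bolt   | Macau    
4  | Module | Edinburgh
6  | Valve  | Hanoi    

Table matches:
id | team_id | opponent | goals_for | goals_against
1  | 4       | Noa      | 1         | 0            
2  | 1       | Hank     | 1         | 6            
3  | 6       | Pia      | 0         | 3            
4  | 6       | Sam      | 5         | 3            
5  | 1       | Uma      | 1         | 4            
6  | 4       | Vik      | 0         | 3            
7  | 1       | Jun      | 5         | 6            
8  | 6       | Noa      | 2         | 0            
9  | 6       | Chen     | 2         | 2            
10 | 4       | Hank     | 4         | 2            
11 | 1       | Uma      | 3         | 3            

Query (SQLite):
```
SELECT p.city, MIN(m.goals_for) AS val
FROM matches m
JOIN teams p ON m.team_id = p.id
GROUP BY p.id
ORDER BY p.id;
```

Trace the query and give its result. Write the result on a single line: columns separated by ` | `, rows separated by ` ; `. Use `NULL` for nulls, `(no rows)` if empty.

Macau | 1 ; Edinburgh | 0 ; Hanoi | 0

Join each matches row to its teams via team_id.
Group joined rows by teams.id; compute MIN(m.goals_for) per group.
  1: ids {2, 5, 7, 11} → MIN(m.goals_for)=1
  4: ids {1, 6, 10} → MIN(m.goals_for)=0
  6: ids {3, 4, 8, 9} → MIN(m.goals_for)=0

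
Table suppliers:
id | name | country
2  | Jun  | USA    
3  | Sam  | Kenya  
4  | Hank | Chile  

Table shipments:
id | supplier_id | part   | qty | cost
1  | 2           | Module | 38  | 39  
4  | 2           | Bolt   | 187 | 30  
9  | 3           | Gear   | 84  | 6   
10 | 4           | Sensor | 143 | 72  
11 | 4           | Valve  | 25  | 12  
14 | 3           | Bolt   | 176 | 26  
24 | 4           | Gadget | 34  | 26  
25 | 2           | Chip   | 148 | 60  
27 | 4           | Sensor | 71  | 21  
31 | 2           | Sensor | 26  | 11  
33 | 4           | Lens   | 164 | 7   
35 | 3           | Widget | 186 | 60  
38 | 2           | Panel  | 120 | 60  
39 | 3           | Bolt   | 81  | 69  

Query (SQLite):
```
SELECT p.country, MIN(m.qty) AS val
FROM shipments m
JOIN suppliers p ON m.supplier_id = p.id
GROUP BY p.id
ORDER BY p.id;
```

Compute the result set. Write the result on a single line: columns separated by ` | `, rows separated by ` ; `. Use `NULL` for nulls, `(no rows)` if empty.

Join each shipments row to its suppliers via supplier_id.
Group joined rows by suppliers.id; compute MIN(m.qty) per group.
  2: ids {1, 4, 25, 31, 38} → MIN(m.qty)=26
  3: ids {9, 14, 35, 39} → MIN(m.qty)=81
  4: ids {10, 11, 24, 27, 33} → MIN(m.qty)=25

USA | 26 ; Kenya | 81 ; Chile | 25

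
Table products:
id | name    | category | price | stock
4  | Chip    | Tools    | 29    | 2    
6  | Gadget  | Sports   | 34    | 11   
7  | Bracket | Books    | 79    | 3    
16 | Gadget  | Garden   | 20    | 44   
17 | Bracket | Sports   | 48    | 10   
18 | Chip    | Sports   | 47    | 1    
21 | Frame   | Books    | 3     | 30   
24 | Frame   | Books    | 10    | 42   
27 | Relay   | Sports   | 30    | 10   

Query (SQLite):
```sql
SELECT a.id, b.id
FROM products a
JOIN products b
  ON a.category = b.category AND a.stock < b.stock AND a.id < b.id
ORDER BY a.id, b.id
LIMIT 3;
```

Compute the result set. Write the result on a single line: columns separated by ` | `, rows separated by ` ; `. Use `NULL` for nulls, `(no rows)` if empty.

Pairs (a,b) with same category, a.stock < b.stock, a.id < b.id.
category groups: Books:{7,21,24} Garden:{16} Sports:{6,17,18,27} Tools:{4}
Ordered by (a.id, b.id); first 3.

7 | 21 ; 7 | 24 ; 18 | 27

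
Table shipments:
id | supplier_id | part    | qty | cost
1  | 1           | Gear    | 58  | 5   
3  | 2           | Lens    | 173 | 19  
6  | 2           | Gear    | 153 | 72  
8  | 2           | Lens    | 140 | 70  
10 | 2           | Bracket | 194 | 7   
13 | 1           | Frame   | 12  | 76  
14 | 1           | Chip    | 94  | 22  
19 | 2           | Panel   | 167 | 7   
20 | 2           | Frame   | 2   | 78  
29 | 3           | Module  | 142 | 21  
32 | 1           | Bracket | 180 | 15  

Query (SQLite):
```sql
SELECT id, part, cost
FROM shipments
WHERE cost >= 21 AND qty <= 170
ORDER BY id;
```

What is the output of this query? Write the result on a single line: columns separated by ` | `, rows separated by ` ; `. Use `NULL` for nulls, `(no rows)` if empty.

cost >= 21: ids {6, 8, 13, 14, 20, 29}
qty <= 170: ids {1, 6, 8, 13, 14, 19, 20, 29}
Combine with AND.

6 | Gear | 72 ; 8 | Lens | 70 ; 13 | Frame | 76 ; 14 | Chip | 22 ; 20 | Frame | 78 ; 29 | Module | 21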